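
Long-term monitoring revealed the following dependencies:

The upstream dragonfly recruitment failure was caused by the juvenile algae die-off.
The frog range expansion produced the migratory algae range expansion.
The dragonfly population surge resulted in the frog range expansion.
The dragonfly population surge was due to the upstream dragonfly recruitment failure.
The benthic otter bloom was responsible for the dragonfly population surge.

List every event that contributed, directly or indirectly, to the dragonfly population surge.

Immediate causes of the dragonfly population surge: the upstream dragonfly recruitment failure, the benthic otter bloom.
Further upstream: the juvenile algae die-off.

the benthic otter bloom, the juvenile algae die-off, the upstream dragonfly recruitment failure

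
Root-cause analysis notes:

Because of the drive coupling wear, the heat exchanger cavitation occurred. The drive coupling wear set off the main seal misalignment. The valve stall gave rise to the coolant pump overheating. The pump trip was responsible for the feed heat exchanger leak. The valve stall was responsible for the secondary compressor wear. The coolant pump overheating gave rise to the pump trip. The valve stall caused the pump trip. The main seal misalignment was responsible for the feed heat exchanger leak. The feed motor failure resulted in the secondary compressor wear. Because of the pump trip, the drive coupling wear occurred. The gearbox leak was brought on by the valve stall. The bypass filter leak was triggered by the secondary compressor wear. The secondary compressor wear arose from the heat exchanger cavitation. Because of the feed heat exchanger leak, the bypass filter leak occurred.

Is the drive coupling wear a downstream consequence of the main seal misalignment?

No

The main seal misalignment leads to the feed heat exchanger leak, the bypass filter leak; the drive coupling wear is not among them.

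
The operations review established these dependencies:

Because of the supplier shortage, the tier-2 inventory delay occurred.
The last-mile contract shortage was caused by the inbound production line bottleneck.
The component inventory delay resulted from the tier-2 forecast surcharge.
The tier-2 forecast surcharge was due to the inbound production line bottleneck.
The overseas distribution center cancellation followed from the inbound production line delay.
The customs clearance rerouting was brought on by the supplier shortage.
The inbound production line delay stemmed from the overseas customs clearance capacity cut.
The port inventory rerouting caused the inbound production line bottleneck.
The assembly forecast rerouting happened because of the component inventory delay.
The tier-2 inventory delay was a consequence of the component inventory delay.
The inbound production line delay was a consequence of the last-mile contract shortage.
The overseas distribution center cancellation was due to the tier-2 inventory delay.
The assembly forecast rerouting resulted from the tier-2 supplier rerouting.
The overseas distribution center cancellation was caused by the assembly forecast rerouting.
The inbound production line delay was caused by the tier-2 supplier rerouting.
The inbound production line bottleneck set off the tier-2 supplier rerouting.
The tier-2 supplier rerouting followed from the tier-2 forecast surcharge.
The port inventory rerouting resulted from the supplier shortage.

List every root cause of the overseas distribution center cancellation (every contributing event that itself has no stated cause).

Tracing upstream from the overseas distribution center cancellation: the overseas distribution center cancellation ← the tier-2 inventory delay ← the supplier shortage.
A separate upstream branch: the overseas distribution center cancellation ← the inbound production line delay ← the overseas customs clearance capacity cut.
Each of those chain origins has no stated cause.

the overseas customs clearance capacity cut, the supplier shortage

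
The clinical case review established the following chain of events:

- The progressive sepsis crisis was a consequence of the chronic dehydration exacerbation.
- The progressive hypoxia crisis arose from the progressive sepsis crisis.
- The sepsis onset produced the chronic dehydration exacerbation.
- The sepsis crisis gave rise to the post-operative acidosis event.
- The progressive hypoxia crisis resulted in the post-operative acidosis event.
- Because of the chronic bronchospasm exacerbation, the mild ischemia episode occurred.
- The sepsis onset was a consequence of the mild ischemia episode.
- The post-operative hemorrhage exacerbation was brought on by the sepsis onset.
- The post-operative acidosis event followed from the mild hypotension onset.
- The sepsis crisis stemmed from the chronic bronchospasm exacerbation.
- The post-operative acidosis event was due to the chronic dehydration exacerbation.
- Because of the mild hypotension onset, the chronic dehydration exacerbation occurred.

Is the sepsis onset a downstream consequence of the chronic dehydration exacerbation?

The chronic dehydration exacerbation leads to the progressive sepsis crisis, the progressive hypoxia crisis, the post-operative acidosis event; the sepsis onset is not among them.

No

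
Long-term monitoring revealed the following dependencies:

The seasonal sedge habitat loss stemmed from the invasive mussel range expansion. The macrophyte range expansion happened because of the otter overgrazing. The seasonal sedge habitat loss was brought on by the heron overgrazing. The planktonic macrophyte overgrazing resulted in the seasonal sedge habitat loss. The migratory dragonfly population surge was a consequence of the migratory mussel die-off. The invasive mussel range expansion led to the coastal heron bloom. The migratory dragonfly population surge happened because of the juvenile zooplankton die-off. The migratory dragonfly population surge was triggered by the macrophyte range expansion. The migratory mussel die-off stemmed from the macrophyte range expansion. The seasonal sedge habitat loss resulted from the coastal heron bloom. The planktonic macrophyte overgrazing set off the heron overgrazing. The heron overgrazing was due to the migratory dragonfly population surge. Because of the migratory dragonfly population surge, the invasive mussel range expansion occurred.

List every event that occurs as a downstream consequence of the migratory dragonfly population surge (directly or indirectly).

Direct effects: the invasive mussel range expansion, the heron overgrazing.
2 steps out: the coastal heron bloom, the seasonal sedge habitat loss.
Not reachable from it: the otter overgrazing, the juvenile zooplankton die-off, the macrophyte range expansion, the migratory mussel die-off, the planktonic macrophyte overgrazing.

the coastal heron bloom, the heron overgrazing, the invasive mussel range expansion, the seasonal sedge habitat loss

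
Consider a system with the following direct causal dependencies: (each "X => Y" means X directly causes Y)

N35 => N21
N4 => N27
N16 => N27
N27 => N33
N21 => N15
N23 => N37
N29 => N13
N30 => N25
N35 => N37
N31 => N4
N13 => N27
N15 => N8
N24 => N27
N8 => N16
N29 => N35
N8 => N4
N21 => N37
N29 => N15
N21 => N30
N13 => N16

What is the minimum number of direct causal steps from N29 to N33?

Shortest chain: N29 → N13 → N27 → N33.

3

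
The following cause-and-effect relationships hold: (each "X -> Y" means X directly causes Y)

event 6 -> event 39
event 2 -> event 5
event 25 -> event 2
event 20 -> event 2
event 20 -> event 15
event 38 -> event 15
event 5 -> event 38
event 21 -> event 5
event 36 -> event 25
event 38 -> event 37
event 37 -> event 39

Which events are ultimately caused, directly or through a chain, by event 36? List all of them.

Direct effects: event 25.
2 steps out: event 2.
3 steps out: event 5.
4 steps out: event 38.
5 steps out: event 37, event 15.
6 steps out: event 39.
Not reachable from it: event 20, event 6, event 21.

event 15, event 2, event 25, event 37, event 38, event 39, event 5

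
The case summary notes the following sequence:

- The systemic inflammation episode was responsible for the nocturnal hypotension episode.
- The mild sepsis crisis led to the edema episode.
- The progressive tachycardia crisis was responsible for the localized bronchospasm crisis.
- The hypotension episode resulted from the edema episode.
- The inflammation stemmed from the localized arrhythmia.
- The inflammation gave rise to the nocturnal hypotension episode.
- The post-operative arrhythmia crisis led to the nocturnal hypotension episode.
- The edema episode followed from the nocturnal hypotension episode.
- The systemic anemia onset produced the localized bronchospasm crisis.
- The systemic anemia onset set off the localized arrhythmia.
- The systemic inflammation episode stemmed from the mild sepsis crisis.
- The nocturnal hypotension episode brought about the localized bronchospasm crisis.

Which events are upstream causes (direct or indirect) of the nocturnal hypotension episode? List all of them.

Immediate causes of the nocturnal hypotension episode: the post-operative arrhythmia crisis, the inflammation, the systemic inflammation episode.
Further upstream: the systemic anemia onset, the localized arrhythmia, the mild sepsis crisis.

the inflammation, the localized arrhythmia, the mild sepsis crisis, the post-operative arrhythmia crisis, the systemic anemia onset, the systemic inflammation episode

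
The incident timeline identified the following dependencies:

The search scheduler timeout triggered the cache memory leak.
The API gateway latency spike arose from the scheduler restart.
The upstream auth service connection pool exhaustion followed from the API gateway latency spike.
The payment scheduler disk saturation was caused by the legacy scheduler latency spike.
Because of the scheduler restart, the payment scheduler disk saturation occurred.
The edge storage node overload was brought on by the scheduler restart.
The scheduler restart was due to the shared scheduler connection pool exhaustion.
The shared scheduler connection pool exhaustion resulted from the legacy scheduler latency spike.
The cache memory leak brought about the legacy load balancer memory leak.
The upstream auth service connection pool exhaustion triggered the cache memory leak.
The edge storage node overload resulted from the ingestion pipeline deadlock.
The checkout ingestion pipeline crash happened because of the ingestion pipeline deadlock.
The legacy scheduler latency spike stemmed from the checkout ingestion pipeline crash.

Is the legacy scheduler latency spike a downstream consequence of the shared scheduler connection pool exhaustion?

No

The shared scheduler connection pool exhaustion leads to the scheduler restart, the API gateway latency spike, the upstream auth service connection pool exhaustion, the edge storage node overload, the payment scheduler disk saturation, the cache memory leak, the legacy load balancer memory leak; the legacy scheduler latency spike is not among them.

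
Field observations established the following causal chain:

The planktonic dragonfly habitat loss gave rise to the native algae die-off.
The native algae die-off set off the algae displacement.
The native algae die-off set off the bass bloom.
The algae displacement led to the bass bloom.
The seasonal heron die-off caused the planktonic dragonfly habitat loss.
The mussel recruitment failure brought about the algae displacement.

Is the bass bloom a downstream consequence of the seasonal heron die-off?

There is a causal chain: the seasonal heron die-off → the planktonic dragonfly habitat loss → the native algae die-off → the bass bloom.

Yes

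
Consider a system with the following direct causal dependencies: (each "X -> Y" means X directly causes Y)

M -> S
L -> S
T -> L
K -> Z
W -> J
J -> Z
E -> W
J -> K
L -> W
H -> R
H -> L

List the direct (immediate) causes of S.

Upstream contributors include H, T, but only L, M feed directly into S.

L, M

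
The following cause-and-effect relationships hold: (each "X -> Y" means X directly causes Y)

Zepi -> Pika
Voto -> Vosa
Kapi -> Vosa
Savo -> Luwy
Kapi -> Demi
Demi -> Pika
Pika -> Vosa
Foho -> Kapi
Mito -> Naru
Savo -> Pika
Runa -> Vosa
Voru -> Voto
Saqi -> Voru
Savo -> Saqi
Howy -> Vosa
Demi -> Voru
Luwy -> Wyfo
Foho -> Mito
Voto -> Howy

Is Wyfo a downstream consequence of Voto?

Voto leads to Howy, Vosa; Wyfo is not among them.

No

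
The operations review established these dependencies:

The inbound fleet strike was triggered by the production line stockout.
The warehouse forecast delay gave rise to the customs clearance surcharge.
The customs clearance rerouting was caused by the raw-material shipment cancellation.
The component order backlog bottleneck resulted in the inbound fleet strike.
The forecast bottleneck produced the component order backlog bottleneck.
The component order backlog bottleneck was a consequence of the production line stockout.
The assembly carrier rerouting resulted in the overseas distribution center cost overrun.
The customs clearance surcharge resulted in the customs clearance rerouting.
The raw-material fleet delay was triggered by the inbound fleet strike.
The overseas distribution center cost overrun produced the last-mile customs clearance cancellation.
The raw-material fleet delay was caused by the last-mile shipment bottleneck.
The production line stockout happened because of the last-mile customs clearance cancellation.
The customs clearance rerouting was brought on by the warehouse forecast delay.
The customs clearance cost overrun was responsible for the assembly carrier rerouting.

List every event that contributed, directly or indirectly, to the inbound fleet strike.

the assembly carrier rerouting, the component order backlog bottleneck, the customs clearance cost overrun, the forecast bottleneck, the last-mile customs clearance cancellation, the overseas distribution center cost overrun, the production line stockout

Immediate causes of the inbound fleet strike: the production line stockout, the component order backlog bottleneck.
Further upstream: the customs clearance cost overrun, the assembly carrier rerouting, the overseas distribution center cost overrun, the last-mile customs clearance cancellation, the forecast bottleneck.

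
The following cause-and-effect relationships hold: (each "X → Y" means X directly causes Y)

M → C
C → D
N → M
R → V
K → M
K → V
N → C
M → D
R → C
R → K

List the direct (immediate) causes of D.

Upstream contributors include R, K, N, but only C, M feed directly into D.

C, M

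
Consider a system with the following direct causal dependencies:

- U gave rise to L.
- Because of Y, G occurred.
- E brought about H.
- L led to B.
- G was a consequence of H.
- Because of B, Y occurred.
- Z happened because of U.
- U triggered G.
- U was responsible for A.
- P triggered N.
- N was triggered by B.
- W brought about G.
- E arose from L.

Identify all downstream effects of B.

G, N, Y

Direct effects: Y, N.
2 steps out: G.
Not reachable from it: U, Z, L, A, E, H, W, P.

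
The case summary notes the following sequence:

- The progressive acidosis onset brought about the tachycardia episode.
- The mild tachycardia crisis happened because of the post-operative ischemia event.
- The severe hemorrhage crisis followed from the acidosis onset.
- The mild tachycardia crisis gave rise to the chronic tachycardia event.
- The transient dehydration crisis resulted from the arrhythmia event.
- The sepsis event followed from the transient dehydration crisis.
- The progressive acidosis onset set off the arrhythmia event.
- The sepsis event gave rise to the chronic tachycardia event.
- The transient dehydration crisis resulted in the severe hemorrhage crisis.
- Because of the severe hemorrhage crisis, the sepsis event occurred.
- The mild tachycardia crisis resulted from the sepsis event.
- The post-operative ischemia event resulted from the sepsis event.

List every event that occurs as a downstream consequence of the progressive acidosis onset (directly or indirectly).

Direct effects: the arrhythmia event, the tachycardia episode.
2 steps out: the transient dehydration crisis.
3 steps out: the severe hemorrhage crisis, the sepsis event.
4 steps out: the post-operative ischemia event, the mild tachycardia crisis, the chronic tachycardia event.
Not reachable from it: the acidosis onset.

the arrhythmia event, the chronic tachycardia event, the mild tachycardia crisis, the post-operative ischemia event, the sepsis event, the severe hemorrhage crisis, the tachycardia episode, the transient dehydration crisis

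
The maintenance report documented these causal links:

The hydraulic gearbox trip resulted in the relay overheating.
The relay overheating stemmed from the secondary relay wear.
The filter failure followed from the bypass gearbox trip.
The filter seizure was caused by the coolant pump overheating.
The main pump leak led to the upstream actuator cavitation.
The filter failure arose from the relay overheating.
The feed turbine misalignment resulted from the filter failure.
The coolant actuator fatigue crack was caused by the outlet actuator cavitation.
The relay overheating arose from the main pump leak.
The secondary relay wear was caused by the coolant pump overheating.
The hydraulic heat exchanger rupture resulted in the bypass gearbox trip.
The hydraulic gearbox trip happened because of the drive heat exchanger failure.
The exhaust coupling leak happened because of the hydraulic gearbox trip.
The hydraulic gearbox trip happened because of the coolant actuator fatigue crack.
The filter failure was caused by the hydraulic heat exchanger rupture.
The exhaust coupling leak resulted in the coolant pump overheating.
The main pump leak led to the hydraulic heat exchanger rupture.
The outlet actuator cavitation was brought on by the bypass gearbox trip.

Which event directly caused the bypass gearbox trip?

Upstream contributors include the main pump leak, but only the hydraulic heat exchanger rupture feeds directly into the bypass gearbox trip.

the hydraulic heat exchanger rupture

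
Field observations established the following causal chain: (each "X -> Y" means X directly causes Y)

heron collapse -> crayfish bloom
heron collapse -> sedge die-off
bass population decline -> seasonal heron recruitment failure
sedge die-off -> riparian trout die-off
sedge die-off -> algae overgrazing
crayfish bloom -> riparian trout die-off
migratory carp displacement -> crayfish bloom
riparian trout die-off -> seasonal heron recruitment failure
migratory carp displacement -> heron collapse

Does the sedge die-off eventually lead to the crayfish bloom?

No

The sedge die-off leads to the riparian trout die-off, the algae overgrazing, the seasonal heron recruitment failure; the crayfish bloom is not among them.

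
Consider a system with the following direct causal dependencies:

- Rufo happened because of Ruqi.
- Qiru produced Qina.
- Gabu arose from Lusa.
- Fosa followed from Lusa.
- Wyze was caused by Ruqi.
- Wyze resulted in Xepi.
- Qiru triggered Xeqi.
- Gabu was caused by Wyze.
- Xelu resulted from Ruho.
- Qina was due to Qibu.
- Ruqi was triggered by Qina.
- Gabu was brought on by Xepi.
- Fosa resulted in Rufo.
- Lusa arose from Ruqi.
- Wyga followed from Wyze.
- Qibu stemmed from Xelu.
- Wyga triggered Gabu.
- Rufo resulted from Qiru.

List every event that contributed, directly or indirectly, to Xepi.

Immediate cause of Xepi: Wyze.
Further upstream: Qiru, Ruho, Xelu, Qibu, Qina, Ruqi.

Qibu, Qina, Qiru, Ruho, Ruqi, Wyze, Xelu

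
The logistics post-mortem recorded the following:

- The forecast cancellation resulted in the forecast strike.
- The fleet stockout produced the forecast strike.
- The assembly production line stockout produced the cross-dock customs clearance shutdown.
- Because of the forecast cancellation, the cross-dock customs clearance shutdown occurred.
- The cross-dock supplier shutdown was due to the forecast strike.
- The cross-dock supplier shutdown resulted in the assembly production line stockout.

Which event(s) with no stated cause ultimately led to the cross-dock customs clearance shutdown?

Tracing upstream from the cross-dock customs clearance shutdown: the cross-dock customs clearance shutdown ← the forecast cancellation.
A separate upstream branch: the cross-dock customs clearance shutdown ← the assembly production line stockout ← the cross-dock supplier shutdown ← the forecast strike ← the fleet stockout.
Each of those chain origins has no stated cause.

the fleet stockout, the forecast cancellation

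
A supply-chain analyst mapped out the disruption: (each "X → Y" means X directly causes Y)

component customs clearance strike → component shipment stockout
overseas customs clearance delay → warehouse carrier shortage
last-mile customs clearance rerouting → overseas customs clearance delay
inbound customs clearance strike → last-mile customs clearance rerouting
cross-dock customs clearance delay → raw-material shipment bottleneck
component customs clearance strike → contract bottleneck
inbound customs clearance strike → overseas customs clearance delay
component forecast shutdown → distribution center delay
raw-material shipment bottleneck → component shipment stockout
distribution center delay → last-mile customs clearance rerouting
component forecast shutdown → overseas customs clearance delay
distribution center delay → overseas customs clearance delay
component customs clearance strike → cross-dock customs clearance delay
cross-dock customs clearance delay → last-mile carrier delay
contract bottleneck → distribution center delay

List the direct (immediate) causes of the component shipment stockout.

the component customs clearance strike, the raw-material shipment bottleneck

Upstream contributors include the cross-dock customs clearance delay, but only the component customs clearance strike, the raw-material shipment bottleneck feed directly into the component shipment stockout.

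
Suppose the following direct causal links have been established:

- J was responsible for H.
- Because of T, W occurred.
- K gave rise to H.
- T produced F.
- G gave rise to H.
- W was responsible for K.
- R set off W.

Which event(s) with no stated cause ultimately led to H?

Tracing upstream from H: H ← J.
A separate upstream branch: H ← K ← W ← R.
A separate upstream branch: H ← G.
A separate upstream branch: H ← K ← W ← T.
Each of those chain origins has no stated cause.

G, J, R, T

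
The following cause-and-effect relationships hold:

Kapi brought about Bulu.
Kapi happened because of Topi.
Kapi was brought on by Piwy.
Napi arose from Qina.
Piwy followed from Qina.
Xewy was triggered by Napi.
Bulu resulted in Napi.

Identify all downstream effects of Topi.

Bulu, Kapi, Napi, Xewy

Direct effects: Kapi.
2 steps out: Bulu.
3 steps out: Napi.
4 steps out: Xewy.
Not reachable from it: Qina, Piwy.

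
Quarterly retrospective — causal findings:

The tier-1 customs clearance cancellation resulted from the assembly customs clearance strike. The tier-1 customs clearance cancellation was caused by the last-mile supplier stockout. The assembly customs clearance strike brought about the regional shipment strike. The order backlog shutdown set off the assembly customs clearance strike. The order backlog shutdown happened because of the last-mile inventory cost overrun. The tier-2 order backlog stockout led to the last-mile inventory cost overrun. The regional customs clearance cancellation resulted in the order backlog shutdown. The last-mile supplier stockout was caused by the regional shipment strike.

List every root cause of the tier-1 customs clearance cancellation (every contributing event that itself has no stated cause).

the regional customs clearance cancellation, the tier-2 order backlog stockout

Tracing upstream from the tier-1 customs clearance cancellation: the tier-1 customs clearance cancellation ← the assembly customs clearance strike ← the order backlog shutdown ← the last-mile inventory cost overrun ← the tier-2 order backlog stockout.
A separate upstream branch: the tier-1 customs clearance cancellation ← the assembly customs clearance strike ← the order backlog shutdown ← the regional customs clearance cancellation.
Each of those chain origins has no stated cause.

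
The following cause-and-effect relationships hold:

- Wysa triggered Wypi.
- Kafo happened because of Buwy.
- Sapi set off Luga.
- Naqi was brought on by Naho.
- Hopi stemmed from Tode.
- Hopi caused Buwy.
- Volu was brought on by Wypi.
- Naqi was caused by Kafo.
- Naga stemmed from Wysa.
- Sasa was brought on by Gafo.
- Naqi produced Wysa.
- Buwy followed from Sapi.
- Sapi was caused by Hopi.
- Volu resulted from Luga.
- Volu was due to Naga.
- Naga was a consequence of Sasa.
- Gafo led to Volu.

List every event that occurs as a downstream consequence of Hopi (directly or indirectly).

Buwy, Kafo, Luga, Naga, Naqi, Sapi, Volu, Wypi, Wysa

Direct effects: Sapi, Buwy.
2 steps out: Luga, Kafo.
3 steps out: Naqi, Volu.
4 steps out: Wysa.
5 steps out: Naga, Wypi.
Not reachable from it: Gafo, Tode, Naho, Sasa.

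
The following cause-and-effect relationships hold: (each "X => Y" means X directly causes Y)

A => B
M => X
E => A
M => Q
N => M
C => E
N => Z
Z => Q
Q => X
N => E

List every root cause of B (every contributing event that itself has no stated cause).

Tracing upstream from B: B ← A ← E ← N.
A separate upstream branch: B ← A ← E ← C.
Each of those chain origins has no stated cause.

C, N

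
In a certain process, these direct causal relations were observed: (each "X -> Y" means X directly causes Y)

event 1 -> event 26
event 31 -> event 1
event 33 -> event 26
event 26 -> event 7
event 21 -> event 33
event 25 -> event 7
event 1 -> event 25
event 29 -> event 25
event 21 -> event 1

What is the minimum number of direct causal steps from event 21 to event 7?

Shortest chain: event 21 → event 1 → event 26 → event 7.

3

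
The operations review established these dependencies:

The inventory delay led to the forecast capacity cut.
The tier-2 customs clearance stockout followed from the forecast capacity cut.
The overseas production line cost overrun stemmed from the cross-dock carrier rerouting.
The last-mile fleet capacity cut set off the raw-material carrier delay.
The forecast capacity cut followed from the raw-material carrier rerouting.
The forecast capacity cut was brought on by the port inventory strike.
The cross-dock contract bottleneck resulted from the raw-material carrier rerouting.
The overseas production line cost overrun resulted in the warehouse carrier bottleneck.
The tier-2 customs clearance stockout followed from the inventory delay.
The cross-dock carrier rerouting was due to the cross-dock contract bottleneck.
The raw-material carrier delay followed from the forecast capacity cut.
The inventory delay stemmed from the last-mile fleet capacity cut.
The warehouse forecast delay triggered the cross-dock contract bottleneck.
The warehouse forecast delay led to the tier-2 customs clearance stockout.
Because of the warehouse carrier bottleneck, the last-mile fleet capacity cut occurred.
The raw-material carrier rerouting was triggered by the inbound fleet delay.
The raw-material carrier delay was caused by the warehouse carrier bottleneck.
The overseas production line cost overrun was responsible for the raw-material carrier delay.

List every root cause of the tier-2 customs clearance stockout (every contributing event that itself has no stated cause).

Tracing upstream from the tier-2 customs clearance stockout: the tier-2 customs clearance stockout ← the forecast capacity cut ← the raw-material carrier rerouting ← the inbound fleet delay.
A separate upstream branch: the tier-2 customs clearance stockout ← the warehouse forecast delay.
A separate upstream branch: the tier-2 customs clearance stockout ← the forecast capacity cut ← the port inventory strike.
Each of those chain origins has no stated cause.

the inbound fleet delay, the port inventory strike, the warehouse forecast delay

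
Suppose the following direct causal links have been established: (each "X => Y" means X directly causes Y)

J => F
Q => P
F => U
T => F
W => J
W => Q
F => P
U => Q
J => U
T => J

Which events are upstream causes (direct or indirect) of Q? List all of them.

F, J, T, U, W

Immediate causes of Q: W, U.
Further upstream: T, J, F.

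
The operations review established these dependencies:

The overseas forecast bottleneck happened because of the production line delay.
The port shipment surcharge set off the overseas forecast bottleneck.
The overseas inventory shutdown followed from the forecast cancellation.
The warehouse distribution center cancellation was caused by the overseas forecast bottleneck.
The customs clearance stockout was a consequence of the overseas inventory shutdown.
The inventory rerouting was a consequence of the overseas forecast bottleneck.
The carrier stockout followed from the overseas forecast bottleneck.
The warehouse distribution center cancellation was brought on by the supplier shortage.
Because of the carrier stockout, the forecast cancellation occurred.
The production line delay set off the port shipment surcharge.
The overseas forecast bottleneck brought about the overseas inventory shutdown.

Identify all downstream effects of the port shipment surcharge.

the carrier stockout, the customs clearance stockout, the forecast cancellation, the inventory rerouting, the overseas forecast bottleneck, the overseas inventory shutdown, the warehouse distribution center cancellation

Direct effects: the overseas forecast bottleneck.
2 steps out: the inventory rerouting, the carrier stockout, the warehouse distribution center cancellation, the overseas inventory shutdown.
3 steps out: the forecast cancellation, the customs clearance stockout.
Not reachable from it: the production line delay, the supplier shortage.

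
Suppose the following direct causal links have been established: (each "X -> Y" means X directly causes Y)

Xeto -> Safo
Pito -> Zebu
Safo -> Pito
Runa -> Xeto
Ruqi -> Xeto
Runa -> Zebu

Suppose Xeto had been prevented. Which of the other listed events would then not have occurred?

Downstream of Xeto: Safo, Pito, Zebu.
Of those, still caused via another path: Zebu.
The remainder have no surviving cause.

Pito, Safo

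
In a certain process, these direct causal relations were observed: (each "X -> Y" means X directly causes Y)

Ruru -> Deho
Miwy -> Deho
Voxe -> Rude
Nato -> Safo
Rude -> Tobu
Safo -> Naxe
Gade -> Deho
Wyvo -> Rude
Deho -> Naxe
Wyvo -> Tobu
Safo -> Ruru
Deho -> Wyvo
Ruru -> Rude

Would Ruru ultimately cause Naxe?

Yes

There is a causal chain: Ruru → Deho → Naxe.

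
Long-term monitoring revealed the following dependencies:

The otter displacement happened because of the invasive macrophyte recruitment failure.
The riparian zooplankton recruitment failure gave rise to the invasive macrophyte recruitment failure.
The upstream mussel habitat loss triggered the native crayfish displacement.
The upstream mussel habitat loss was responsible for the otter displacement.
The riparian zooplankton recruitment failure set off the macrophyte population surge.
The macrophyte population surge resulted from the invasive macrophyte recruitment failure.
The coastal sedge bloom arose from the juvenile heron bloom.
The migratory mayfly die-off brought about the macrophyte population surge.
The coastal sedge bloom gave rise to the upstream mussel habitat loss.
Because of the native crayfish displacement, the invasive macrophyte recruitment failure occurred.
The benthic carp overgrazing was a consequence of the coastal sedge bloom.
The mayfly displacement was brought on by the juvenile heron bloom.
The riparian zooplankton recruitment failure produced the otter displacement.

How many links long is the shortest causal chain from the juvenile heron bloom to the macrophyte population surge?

Shortest chain: the juvenile heron bloom → the coastal sedge bloom → the upstream mussel habitat loss → the native crayfish displacement → the invasive macrophyte recruitment failure → the macrophyte population surge.

5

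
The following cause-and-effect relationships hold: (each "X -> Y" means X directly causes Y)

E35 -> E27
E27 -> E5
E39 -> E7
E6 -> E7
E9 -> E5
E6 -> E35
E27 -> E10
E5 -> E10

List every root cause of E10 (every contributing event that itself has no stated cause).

E6, E9

Tracing upstream from E10: E10 ← E27 ← E35 ← E6.
A separate upstream branch: E10 ← E5 ← E9.
Each of those chain origins has no stated cause.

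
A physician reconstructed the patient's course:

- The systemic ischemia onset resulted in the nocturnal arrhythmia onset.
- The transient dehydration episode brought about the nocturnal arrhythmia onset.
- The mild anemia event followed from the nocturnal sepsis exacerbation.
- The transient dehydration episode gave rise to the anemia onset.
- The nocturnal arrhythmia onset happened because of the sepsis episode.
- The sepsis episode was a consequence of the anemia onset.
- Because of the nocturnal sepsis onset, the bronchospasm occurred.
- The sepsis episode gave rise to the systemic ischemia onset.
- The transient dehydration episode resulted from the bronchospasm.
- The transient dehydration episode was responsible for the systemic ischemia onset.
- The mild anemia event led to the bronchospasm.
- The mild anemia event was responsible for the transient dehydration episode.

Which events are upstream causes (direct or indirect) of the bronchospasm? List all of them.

the mild anemia event, the nocturnal sepsis exacerbation, the nocturnal sepsis onset

Immediate causes of the bronchospasm: the mild anemia event, the nocturnal sepsis onset.
Further upstream: the nocturnal sepsis exacerbation.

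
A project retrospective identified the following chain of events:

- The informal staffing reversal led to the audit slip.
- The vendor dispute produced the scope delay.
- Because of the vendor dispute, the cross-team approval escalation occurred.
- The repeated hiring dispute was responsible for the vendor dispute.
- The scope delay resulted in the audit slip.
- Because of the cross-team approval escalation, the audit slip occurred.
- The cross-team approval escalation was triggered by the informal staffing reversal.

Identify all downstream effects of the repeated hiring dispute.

the audit slip, the cross-team approval escalation, the scope delay, the vendor dispute

Direct effects: the vendor dispute.
2 steps out: the cross-team approval escalation, the scope delay.
3 steps out: the audit slip.
Not reachable from it: the informal staffing reversal.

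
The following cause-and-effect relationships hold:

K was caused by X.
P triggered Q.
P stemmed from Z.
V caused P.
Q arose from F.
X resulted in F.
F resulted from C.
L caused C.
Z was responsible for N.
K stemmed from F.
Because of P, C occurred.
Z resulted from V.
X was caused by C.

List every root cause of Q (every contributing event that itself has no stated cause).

L, V

Tracing upstream from Q: Q ← P ← V.
A separate upstream branch: Q ← F ← C ← L.
Each of those chain origins has no stated cause.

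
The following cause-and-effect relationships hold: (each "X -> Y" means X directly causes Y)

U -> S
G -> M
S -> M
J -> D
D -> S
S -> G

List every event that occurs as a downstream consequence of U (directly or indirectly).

Direct effects: S.
2 steps out: G, M.
Not reachable from it: J, D.

G, M, S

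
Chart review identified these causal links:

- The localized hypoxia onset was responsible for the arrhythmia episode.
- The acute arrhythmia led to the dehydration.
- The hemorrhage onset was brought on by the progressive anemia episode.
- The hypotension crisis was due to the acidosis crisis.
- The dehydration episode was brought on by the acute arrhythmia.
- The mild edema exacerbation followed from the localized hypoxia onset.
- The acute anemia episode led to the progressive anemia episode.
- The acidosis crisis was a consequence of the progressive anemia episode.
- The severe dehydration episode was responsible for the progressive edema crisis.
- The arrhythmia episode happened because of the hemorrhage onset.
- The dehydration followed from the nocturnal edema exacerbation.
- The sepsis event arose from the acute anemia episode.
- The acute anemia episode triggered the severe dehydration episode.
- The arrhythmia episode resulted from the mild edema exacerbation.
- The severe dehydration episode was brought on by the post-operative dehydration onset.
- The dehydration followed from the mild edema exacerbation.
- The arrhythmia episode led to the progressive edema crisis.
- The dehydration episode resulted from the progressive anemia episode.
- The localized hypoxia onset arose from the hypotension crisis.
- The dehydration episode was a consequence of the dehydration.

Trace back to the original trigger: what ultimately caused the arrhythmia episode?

Tracing upstream from the arrhythmia episode: the arrhythmia episode ← the hemorrhage onset ← the progressive anemia episode ← the acute anemia episode.
The acute anemia episode has no stated cause, so it is the root.

the acute anemia episode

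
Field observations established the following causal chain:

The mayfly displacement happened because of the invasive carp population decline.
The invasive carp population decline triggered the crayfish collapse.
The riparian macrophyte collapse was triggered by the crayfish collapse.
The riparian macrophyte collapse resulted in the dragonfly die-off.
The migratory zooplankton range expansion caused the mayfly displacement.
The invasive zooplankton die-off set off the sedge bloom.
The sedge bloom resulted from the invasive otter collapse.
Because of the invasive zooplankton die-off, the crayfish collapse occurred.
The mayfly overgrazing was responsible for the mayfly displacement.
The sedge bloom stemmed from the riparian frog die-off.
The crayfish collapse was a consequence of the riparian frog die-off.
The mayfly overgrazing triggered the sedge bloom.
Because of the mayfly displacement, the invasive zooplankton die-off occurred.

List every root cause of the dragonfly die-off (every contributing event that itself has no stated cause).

Tracing upstream from the dragonfly die-off: the dragonfly die-off ← the riparian macrophyte collapse ← the crayfish collapse ← the invasive zooplankton die-off ← the mayfly displacement ← the mayfly overgrazing.
A separate upstream branch: the dragonfly die-off ← the riparian macrophyte collapse ← the crayfish collapse ← the invasive carp population decline.
A separate upstream branch: the dragonfly die-off ← the riparian macrophyte collapse ← the crayfish collapse ← the invasive zooplankton die-off ← the mayfly displacement ← the migratory zooplankton range expansion.
A separate upstream branch: the dragonfly die-off ← the riparian macrophyte collapse ← the crayfish collapse ← the riparian frog die-off.
Each of those chain origins has no stated cause.

the invasive carp population decline, the mayfly overgrazing, the migratory zooplankton range expansion, the riparian frog die-off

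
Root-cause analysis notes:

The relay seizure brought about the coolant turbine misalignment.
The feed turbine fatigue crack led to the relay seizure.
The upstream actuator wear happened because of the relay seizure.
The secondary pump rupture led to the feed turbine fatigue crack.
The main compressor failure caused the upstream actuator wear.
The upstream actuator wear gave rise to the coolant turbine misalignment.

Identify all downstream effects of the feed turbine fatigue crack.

the coolant turbine misalignment, the relay seizure, the upstream actuator wear

Direct effects: the relay seizure.
2 steps out: the upstream actuator wear, the coolant turbine misalignment.
Not reachable from it: the secondary pump rupture, the main compressor failure.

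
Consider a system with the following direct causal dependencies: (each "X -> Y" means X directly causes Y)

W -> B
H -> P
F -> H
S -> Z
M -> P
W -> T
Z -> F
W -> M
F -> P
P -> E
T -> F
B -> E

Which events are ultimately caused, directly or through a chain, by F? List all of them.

E, H, P

Direct effects: H, P.
2 steps out: E.
Not reachable from it: W, B, S, Z, M, T.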